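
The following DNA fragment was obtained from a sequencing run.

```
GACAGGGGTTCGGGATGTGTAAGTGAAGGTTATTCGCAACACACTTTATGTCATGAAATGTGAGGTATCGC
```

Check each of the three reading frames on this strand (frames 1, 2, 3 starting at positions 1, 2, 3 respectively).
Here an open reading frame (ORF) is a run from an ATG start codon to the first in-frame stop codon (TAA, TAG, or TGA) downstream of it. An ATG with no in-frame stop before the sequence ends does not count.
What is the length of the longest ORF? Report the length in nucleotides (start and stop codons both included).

Frame 1: GAC AGG GGT TCG GGA TGT GTA AGT GAA GGT TAT TCG CAA CAC ACT TTA TGT CAT GAA ATG TGA GGT ATC — ATG at 58, stop TGA at 61 → 6 nt.
Frame 2: ACA GGG GTT CGG GAT GTG TAA GTG AAG GTT ATT CGC AAC ACA CTT TAT GTC ATG AAA TGT GAG GTA TCG — no ATG→stop ORF.
Frame 3: CAG GGG TTC GGG ATG TGT AAG TGA AGG TTA TTC GCA ACA CAC TTT ATG TCA TGA AAT GTG AGG TAT CGC — ATG at 15, stop TGA at 24 → 12 nt; ATG at 48, stop TGA at 54 → 9 nt.
Longest: frame 3, positions 15–26, 12 nt = 4 codons = 3 aa. → 12 nucleotides.

12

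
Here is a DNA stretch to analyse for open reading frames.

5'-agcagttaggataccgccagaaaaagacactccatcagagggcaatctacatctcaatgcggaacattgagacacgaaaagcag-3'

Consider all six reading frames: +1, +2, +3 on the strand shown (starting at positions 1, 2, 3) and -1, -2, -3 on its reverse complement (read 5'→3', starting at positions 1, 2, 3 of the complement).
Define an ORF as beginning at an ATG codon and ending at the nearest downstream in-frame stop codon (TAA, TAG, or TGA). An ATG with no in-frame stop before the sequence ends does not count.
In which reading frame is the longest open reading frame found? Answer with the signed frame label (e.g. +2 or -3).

-2

Reverse complement (5'→3'): CTGCTTTTCGTGTCTCAATGTTCCGCATTGAGATGTAGATTGCCCTCTGATGGAGTGTCTTTTTCTGGCGGTATCCTAACTGCT
Frame +1: AGC AGT TAG GAT ACC GCC AGA AAA AGA CAC TCC ATC AGA GGG CAA TCT ACA TCT CAA TGC GGA ACA TTG AGA CAC GAA AAG CAG — no ATG→stop ORF.
Frame +2: GCA GTT AGG ATA CCG CCA GAA AAA GAC ACT CCA TCA GAG GGC AAT CTA CAT CTC AAT GCG GAA CAT TGA GAC ACG AAA AGC — no ATG→stop ORF.
Frame +3: CAG TTA GGA TAC CGC CAG AAA AAG ACA CTC CAT CAG AGG GCA ATC TAC ATC TCA ATG CGG AAC ATT GAG ACA CGA AAA GCA — no ATG→stop ORF.
Frame -1: CTG CTT TTC GTG TCT CAA TGT TCC GCA TTG AGA TGT AGA TTG CCC TCT GAT GGA GTG TCT TTT TCT GGC GGT ATC CTA ACT GCT — no ATG→stop ORF.
Frame -2: TGC TTT TCG TGT CTC AAT GTT CCG CAT TGA GAT GTA GAT TGC CCT CTG ATG GAG TGT CTT TTT CTG GCG GTA TCC TAA CTG — ATG at 50, stop TAA at 77 → 30 nt.
Frame -3: GCT TTT CGT GTC TCA ATG TTC CGC ATT GAG ATG TAG ATT GCC CTC TGA TGG AGT GTC TTT TTC TGG CGG TAT CCT AAC TGC — ATG at 18, stop TAG at 36 → 21 nt; ATG at 33, stop TAG at 36 → 6 nt.
Longest ORF is 30 nt in frame -2 (positions 50–79).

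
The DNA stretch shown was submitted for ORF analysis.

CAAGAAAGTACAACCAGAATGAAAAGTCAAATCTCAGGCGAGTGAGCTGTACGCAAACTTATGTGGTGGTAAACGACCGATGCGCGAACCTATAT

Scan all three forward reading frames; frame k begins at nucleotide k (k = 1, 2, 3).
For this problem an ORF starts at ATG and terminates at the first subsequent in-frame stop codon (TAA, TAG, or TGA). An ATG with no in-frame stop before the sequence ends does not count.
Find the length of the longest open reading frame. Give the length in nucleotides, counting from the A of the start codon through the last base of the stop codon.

27

Frame 1: CAA GAA AGT ACA ACC AGA ATG AAA AGT CAA ATC TCA GGC GAG TGA GCT GTA CGC AAA CTT ATG TGG TGG TAA ACG ACC GAT GCG CGA ACC TAT — ATG at 19, stop TGA at 43 → 27 nt; ATG at 61, stop TAA at 70 → 12 nt.
Frame 2: AAG AAA GTA CAA CCA GAA TGA AAA GTC AAA TCT CAG GCG AGT GAG CTG TAC GCA AAC TTA TGT GGT GGT AAA CGA CCG ATG CGC GAA CCT ATA — no ATG→stop ORF.
Frame 3: AGA AAG TAC AAC CAG AAT GAA AAG TCA AAT CTC AGG CGA GTG AGC TGT ACG CAA ACT TAT GTG GTG GTA AAC GAC CGA TGC GCG AAC CTA TAT — no ATG→stop ORF.
Longest: frame 1, positions 19–45, 27 nt = 9 codons = 8 aa. → 27 nucleotides.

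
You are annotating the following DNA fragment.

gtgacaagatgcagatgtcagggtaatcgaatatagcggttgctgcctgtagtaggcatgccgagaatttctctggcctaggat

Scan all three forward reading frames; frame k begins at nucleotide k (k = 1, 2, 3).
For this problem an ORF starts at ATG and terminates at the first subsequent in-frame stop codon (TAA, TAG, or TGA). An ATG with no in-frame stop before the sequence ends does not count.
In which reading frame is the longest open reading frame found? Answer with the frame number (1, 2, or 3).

Frame 1: GTG ACA AGA TGC AGA TGT CAG GGT AAT CGA ATA TAG CGG TTG CTG CCT GTA GTA GGC ATG CCG AGA ATT TCT CTG GCC TAG GAT — ATG at 58, stop TAG at 79 → 24 nt.
Frame 2: TGA CAA GAT GCA GAT GTC AGG GTA ATC GAA TAT AGC GGT TGC TGC CTG TAG TAG GCA TGC CGA GAA TTT CTC TGG CCT AGG — no ATG→stop ORF.
Frame 3: GAC AAG ATG CAG ATG TCA GGG TAA TCG AAT ATA GCG GTT GCT GCC TGT AGT AGG CAT GCC GAG AAT TTC TCT GGC CTA GGA — ATG at 9, stop TAA at 24 → 18 nt; ATG at 15, stop TAA at 24 → 12 nt.
Longest ORF is 24 nt in frame 1 (positions 58–81).

1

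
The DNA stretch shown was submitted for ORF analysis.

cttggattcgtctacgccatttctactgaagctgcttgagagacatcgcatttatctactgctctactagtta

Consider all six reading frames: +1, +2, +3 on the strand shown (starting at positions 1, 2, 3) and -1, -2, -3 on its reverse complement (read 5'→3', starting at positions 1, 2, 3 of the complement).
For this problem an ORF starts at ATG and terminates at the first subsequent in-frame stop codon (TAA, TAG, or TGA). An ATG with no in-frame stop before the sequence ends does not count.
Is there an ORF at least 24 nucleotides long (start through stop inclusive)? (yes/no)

Reverse complement (5'→3'): TAACTAGTAGAGCAGTAGATAAATGCGATGTCTCTCAAGCAGCTTCAGTAGAAATGGCGTAGACGAATCCAAG
Frame +1: CTT GGA TTC GTC TAC GCC ATT TCT ACT GAA GCT GCT TGA GAG ACA TCG CAT TTA TCT ACT GCT CTA CTA GTT — no ATG→stop ORF.
Frame +2: TTG GAT TCG TCT ACG CCA TTT CTA CTG AAG CTG CTT GAG AGA CAT CGC ATT TAT CTA CTG CTC TAC TAG TTA — no ATG→stop ORF.
Frame +3: TGG ATT CGT CTA CGC CAT TTC TAC TGA AGC TGC TTG AGA GAC ATC GCA TTT ATC TAC TGC TCT ACT AGT — no ATG→stop ORF.
Frame -1: TAA CTA GTA GAG CAG TAG ATA AAT GCG ATG TCT CTC AAG CAG CTT CAG TAG AAA TGG CGT AGA CGA ATC CAA — ATG at 28, stop TAG at 49 → 24 nt.
Frame -2: AAC TAG TAG AGC AGT AGA TAA ATG CGA TGT CTC TCA AGC AGC TTC AGT AGA AAT GGC GTA GAC GAA TCC AAG — no ATG→stop ORF.
Frame -3: ACT AGT AGA GCA GTA GAT AAA TGC GAT GTC TCT CAA GCA GCT TCA GTA GAA ATG GCG TAG ACG AAT CCA — ATG at 54, stop TAG at 60 → 9 nt.
Frame -1 has an ORF of 24 nucleotides (positions 28–51) ≥ 24, so yes.

yes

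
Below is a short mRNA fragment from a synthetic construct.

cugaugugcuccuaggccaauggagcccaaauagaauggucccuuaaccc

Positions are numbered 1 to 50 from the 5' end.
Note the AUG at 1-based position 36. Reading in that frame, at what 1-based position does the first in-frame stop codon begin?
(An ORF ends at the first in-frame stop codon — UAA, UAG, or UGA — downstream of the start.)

Codons from position 36: AUG (36–38), GUC (39–41), CCU (42–44), UAA (45–47).
UAA is a stop codon; it begins at position 45.

45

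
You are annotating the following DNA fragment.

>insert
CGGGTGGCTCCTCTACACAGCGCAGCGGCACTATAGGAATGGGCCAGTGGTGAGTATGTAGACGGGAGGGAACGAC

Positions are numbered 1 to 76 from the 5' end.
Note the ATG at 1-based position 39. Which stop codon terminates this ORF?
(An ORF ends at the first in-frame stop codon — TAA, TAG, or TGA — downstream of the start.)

Codons from position 39: ATG (39–41), GGC (42–44), CAG (45–47), TGG (48–50), TGA (51–53).
The first in-frame stop codon is TGA.

TGA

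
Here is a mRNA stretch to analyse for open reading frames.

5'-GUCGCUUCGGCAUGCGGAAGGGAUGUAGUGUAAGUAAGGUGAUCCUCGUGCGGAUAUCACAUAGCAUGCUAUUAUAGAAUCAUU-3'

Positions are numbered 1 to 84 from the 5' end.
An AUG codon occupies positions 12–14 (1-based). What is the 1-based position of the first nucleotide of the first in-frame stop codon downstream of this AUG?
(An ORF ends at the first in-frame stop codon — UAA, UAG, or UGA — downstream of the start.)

Codons from position 12: AUG (12–14), CGG (15–17), AAG (18–20), GGA (21–23), UGU (24–26), AGU (27–29), GUA (30–32), AGU (33–35), AAG (36–38), GUG (39–41), AUC (42–44), CUC (45–47), GUG (48–50), CGG (51–53), AUA (54–56), UCA (57–59), CAU (60–62), AGC (63–65), AUG (66–68), CUA (69–71), UUA (72–74), UAG (75–77).
UAG is a stop codon; it begins at position 75.

75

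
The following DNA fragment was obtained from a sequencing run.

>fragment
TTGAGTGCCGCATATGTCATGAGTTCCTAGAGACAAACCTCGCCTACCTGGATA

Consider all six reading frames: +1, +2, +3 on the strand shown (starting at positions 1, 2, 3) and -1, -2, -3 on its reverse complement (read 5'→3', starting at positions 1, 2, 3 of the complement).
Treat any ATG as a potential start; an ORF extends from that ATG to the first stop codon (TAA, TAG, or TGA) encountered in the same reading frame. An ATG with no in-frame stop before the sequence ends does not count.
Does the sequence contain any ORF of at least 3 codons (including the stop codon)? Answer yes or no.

Reverse complement (5'→3'): TATCCAGGTAGGCGAGGTTTGTCTCTAGGAACTCATGACATATGCGGCACTCAA
Frame +1: TTG AGT GCC GCA TAT GTC ATG AGT TCC TAG AGA CAA ACC TCG CCT ACC TGG ATA — ATG at 19, stop TAG at 28 → 12 nt.
Frame +2: TGA GTG CCG CAT ATG TCA TGA GTT CCT AGA GAC AAA CCT CGC CTA CCT GGA — ATG at 14, stop TGA at 20 → 9 nt.
Frame +3: GAG TGC CGC ATA TGT CAT GAG TTC CTA GAG ACA AAC CTC GCC TAC CTG GAT — no ATG→stop ORF.
Frame -1: TAT CCA GGT AGG CGA GGT TTG TCT CTA GGA ACT CAT GAC ATA TGC GGC ACT CAA — no ATG→stop ORF.
Frame -2: ATC CAG GTA GGC GAG GTT TGT CTC TAG GAA CTC ATG ACA TAT GCG GCA CTC — no ATG→stop ORF.
Frame -3: TCC AGG TAG GCG AGG TTT GTC TCT AGG AAC TCA TGA CAT ATG CGG CAC TCA — no ATG→stop ORF.
Frame +1 has an ORF of 4 codons (positions 19–30) ≥ 3, so yes.

yes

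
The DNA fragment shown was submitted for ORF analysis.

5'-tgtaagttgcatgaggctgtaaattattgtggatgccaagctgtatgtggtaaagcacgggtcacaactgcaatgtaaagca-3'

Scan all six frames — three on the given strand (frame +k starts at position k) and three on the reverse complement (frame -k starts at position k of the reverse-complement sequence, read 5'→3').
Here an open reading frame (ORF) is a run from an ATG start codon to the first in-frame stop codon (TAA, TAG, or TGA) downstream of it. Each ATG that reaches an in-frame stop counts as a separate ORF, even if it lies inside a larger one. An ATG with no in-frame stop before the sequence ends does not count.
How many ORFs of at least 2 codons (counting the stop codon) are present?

4

Reverse complement (5'→3'): TGCTTTACATTGCAGTTGTGACCCGTGCTTTACCACATACAGCTTGGCATCCACAATAATTTACAGCCTCATGCAACTTACA
Frame +1: TGT AAG TTG CAT GAG GCT GTA AAT TAT TGT GGA TGC CAA GCT GTA TGT GGT AAA GCA CGG GTC ACA ACT GCA ATG TAA AGC — ATG at 73, stop TAA at 76 → 6 nt.
Frame +2: GTA AGT TGC ATG AGG CTG TAA ATT ATT GTG GAT GCC AAG CTG TAT GTG GTA AAG CAC GGG TCA CAA CTG CAA TGT AAA GCA — ATG at 11, stop TAA at 20 → 12 nt.
Frame +3: TAA GTT GCA TGA GGC TGT AAA TTA TTG TGG ATG CCA AGC TGT ATG TGG TAA AGC ACG GGT CAC AAC TGC AAT GTA AAG — ATG at 33, stop TAA at 51 → 21 nt; ATG at 45, stop TAA at 51 → 9 nt.
Frame -1: TGC TTT ACA TTG CAG TTG TGA CCC GTG CTT TAC CAC ATA CAG CTT GGC ATC CAC AAT AAT TTA CAG CCT CAT GCA ACT TAC — no ATG→stop ORF.
Frame -2: GCT TTA CAT TGC AGT TGT GAC CCG TGC TTT ACC ACA TAC AGC TTG GCA TCC ACA ATA ATT TAC AGC CTC ATG CAA CTT ACA — no ATG→stop ORF.
Frame -3: CTT TAC ATT GCA GTT GTG ACC CGT GCT TTA CCA CAT ACA GCT TGG CAT CCA CAA TAA TTT ACA GCC TCA TGC AAC TTA — no ATG→stop ORF.
ORFs ≥ 2 codons: frame +1 73–78 (2 codons), frame +2 11–22 (4 codons), frame +3 33–53 (7 codons), frame +3 45–53 (3 codons). Count = 4.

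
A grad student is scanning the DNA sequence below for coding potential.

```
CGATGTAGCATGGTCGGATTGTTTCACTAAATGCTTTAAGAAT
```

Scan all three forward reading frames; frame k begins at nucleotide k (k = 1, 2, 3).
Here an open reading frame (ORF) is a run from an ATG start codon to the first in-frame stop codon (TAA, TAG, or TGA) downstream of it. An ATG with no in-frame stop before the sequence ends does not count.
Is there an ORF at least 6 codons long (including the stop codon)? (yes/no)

Frame 1: CGA TGT AGC ATG GTC GGA TTG TTT CAC TAA ATG CTT TAA GAA — ATG at 10, stop TAA at 28 → 21 nt; ATG at 31, stop TAA at 37 → 9 nt.
Frame 2: GAT GTA GCA TGG TCG GAT TGT TTC ACT AAA TGC TTT AAG AAT — no ATG→stop ORF.
Frame 3: ATG TAG CAT GGT CGG ATT GTT TCA CTA AAT GCT TTA AGA — ATG at 3, stop TAG at 6 → 6 nt.
Frame 1 has an ORF of 7 codons (positions 10–30) ≥ 6, so yes.

yes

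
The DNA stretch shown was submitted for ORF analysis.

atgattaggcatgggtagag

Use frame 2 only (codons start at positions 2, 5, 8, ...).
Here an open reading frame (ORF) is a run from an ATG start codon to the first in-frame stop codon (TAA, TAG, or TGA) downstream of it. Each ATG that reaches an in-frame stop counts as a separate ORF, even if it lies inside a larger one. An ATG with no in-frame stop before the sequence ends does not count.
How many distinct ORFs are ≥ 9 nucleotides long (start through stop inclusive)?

0

Frame 2: TGA TTA GGC ATG GGT AGA — no ATG→stop ORF.
No ORF reaches 9 nucleotides. Count = 0.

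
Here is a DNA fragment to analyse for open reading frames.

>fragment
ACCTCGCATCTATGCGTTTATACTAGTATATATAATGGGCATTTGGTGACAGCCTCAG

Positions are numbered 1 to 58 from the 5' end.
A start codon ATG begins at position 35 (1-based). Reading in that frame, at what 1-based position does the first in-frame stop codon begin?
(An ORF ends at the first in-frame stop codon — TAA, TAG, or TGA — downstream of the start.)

Codons from position 35: ATG (35–37), GGC (38–40), ATT (41–43), TGG (44–46), TGA (47–49).
TGA is a stop codon; it begins at position 47.

47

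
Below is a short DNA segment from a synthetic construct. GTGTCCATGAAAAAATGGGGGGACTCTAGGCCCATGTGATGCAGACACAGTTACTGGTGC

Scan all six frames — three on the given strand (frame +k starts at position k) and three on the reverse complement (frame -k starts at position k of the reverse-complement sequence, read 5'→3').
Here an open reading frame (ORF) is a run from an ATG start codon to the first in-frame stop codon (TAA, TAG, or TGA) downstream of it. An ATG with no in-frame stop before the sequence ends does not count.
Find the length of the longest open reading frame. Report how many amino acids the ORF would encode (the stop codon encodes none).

Reverse complement (5'→3'): GCACCAGTAACTGTGTCTGCATCACATGGGCCTAGAGTCCCCCCATTTTTTCATGGACAC
Frame +1: GTG TCC ATG AAA AAA TGG GGG GAC TCT AGG CCC ATG TGA TGC AGA CAC AGT TAC TGG TGC — ATG at 7, stop TGA at 37 → 33 nt; ATG at 34, stop TGA at 37 → 6 nt.
Frame +2: TGT CCA TGA AAA AAT GGG GGG ACT CTA GGC CCA TGT GAT GCA GAC ACA GTT ACT GGT — no ATG→stop ORF.
Frame +3: GTC CAT GAA AAA ATG GGG GGA CTC TAG GCC CAT GTG ATG CAG ACA CAG TTA CTG GTG — ATG at 15, stop TAG at 27 → 15 nt.
Frame -1: GCA CCA GTA ACT GTG TCT GCA TCA CAT GGG CCT AGA GTC CCC CCA TTT TTT CAT GGA CAC — no ATG→stop ORF.
Frame -2: CAC CAG TAA CTG TGT CTG CAT CAC ATG GGC CTA GAG TCC CCC CAT TTT TTC ATG GAC — no ATG→stop ORF.
Frame -3: ACC AGT AAC TGT GTC TGC ATC ACA TGG GCC TAG AGT CCC CCC ATT TTT TCA TGG ACA — no ATG→stop ORF.
Longest: frame +1, positions 7–39, 33 nt = 11 codons = 10 aa. → 10 amino acids.

10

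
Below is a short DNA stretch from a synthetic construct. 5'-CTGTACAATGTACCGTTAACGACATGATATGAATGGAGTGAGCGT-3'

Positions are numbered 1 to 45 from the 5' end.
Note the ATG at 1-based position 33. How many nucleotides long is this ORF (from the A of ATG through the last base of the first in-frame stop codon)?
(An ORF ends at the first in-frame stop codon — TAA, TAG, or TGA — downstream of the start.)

9

Codons from position 33: ATG (33–35), GAG (36–38), TGA (39–41).
TGA is the first in-frame stop; ORF spans 33–41, 9 nucleotides.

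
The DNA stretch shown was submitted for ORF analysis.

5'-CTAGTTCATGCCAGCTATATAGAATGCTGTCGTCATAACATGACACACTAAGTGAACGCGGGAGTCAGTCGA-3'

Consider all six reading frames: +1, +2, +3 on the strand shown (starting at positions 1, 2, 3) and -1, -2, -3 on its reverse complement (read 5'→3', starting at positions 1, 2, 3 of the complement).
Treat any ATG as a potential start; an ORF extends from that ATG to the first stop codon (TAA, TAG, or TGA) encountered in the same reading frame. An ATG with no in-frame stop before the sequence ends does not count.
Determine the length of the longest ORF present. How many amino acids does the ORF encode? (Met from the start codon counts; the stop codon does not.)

11

Reverse complement (5'→3'): TCGACTGACTCCCGCGTTCACTTAGTGTGTCATGTTATGACGACAGCATTCTATATAGCTGGCATGAACTAG
Frame +1: CTA GTT CAT GCC AGC TAT ATA GAA TGC TGT CGT CAT AAC ATG ACA CAC TAA GTG AAC GCG GGA GTC AGT CGA — ATG at 40, stop TAA at 49 → 12 nt.
Frame +2: TAG TTC ATG CCA GCT ATA TAG AAT GCT GTC GTC ATA ACA TGA CAC ACT AAG TGA ACG CGG GAG TCA GTC — ATG at 8, stop TAG at 20 → 15 nt.
Frame +3: AGT TCA TGC CAG CTA TAT AGA ATG CTG TCG TCA TAA CAT GAC ACA CTA AGT GAA CGC GGG AGT CAG TCG — ATG at 24, stop TAA at 36 → 15 nt.
Frame -1: TCG ACT GAC TCC CGC GTT CAC TTA GTG TGT CAT GTT ATG ACG ACA GCA TTC TAT ATA GCT GGC ATG AAC TAG — ATG at 37, stop TAG at 70 → 36 nt; ATG at 64, stop TAG at 70 → 9 nt.
Frame -2: CGA CTG ACT CCC GCG TTC ACT TAG TGT GTC ATG TTA TGA CGA CAG CAT TCT ATA TAG CTG GCA TGA ACT — ATG at 32, stop TGA at 38 → 9 nt.
Frame -3: GAC TGA CTC CCG CGT TCA CTT AGT GTG TCA TGT TAT GAC GAC AGC ATT CTA TAT AGC TGG CAT GAA CTA — no ATG→stop ORF.
Longest: frame -1, positions 37–72, 36 nt = 12 codons = 11 aa. → 11 amino acids.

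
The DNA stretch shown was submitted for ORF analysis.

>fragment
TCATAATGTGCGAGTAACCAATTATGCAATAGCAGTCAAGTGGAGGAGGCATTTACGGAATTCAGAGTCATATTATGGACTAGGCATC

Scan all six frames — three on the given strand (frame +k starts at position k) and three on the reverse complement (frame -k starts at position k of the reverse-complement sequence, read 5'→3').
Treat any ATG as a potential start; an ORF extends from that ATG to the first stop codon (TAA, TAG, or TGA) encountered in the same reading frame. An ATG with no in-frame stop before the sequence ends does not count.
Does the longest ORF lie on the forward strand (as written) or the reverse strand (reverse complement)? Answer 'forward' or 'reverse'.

reverse

Reverse complement (5'→3'): GATGCCTAGTCCATAATATGACTCTGAATTCCGTAAATGCCTCCTCCACTTGACTGCTATTGCATAATTGGTTACTCGCACATTATGA
Frame +1: TCA TAA TGT GCG AGT AAC CAA TTA TGC AAT AGC AGT CAA GTG GAG GAG GCA TTT ACG GAA TTC AGA GTC ATA TTA TGG ACT AGG CAT — no ATG→stop ORF.
Frame +2: CAT AAT GTG CGA GTA ACC AAT TAT GCA ATA GCA GTC AAG TGG AGG AGG CAT TTA CGG AAT TCA GAG TCA TAT TAT GGA CTA GGC ATC — no ATG→stop ORF.
Frame +3: ATA ATG TGC GAG TAA CCA ATT ATG CAA TAG CAG TCA AGT GGA GGA GGC ATT TAC GGA ATT CAG AGT CAT ATT ATG GAC TAG GCA — ATG at 6, stop TAA at 15 → 12 nt; ATG at 24, stop TAG at 30 → 9 nt; ATG at 75, stop TAG at 81 → 9 nt.
Frame -1: GAT GCC TAG TCC ATA ATA TGA CTC TGA ATT CCG TAA ATG CCT CCT CCA CTT GAC TGC TAT TGC ATA ATT GGT TAC TCG CAC ATT ATG — no ATG→stop ORF.
Frame -2: ATG CCT AGT CCA TAA TAT GAC TCT GAA TTC CGT AAA TGC CTC CTC CAC TTG ACT GCT ATT GCA TAA TTG GTT ACT CGC ACA TTA TGA — ATG at 2, stop TAA at 14 → 15 nt.
Frame -3: TGC CTA GTC CAT AAT ATG ACT CTG AAT TCC GTA AAT GCC TCC TCC ACT TGA CTG CTA TTG CAT AAT TGG TTA CTC GCA CAT TAT — ATG at 18, stop TGA at 51 → 36 nt.
Forward-strand max 12 nt; reverse-strand max 36 nt. The reverse strand has the longer ORF.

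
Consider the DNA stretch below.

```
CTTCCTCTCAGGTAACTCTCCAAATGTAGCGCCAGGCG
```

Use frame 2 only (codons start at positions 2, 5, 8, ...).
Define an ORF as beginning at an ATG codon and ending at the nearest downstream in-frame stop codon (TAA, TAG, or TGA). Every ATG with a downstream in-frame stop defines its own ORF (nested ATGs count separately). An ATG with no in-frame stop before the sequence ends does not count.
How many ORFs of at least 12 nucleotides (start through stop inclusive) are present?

0

Frame 2: TTC CTC TCA GGT AAC TCT CCA AAT GTA GCG CCA GGC — no ATG→stop ORF.
No ORF reaches 12 nucleotides. Count = 0.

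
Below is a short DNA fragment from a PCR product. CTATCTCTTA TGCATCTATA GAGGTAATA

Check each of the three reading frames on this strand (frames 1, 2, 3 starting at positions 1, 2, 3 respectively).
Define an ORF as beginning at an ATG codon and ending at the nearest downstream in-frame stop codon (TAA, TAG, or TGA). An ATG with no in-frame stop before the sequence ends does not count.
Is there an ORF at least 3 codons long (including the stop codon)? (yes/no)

Frame 1: CTA TCT CTT ATG CAT CTA TAG AGG TAA — ATG at 10, stop TAG at 19 → 12 nt.
Frame 2: TAT CTC TTA TGC ATC TAT AGA GGT AAT — no ATG→stop ORF.
Frame 3: ATC TCT TAT GCA TCT ATA GAG GTA ATA — no ATG→stop ORF.
Frame 1 has an ORF of 4 codons (positions 10–21) ≥ 3, so yes.

yes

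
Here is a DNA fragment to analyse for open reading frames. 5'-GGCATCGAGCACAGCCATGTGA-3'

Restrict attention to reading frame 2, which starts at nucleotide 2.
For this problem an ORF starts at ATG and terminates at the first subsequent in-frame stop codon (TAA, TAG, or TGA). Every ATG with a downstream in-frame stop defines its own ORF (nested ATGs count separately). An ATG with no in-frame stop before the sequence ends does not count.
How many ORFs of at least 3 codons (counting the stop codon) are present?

0

Frame 2: GCA TCG AGC ACA GCC ATG TGA — ATG at 17, stop TGA at 20 → 6 nt.
No ORF reaches 3 codons. Count = 0.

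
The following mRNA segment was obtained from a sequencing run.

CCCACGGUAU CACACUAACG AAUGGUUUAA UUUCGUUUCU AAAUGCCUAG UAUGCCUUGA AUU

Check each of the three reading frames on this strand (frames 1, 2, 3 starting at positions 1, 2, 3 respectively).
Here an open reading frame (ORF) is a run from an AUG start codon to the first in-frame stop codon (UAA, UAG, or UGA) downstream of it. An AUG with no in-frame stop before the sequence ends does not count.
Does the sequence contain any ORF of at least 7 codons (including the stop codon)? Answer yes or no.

Frame 1: CCC ACG GUA UCA CAC UAA CGA AUG GUU UAA UUU CGU UUC UAA AUG CCU AGU AUG CCU UGA AUU — AUG at 22, stop UAA at 28 → 9 nt; AUG at 43, stop UGA at 58 → 18 nt; AUG at 52, stop UGA at 58 → 9 nt.
Frame 2: CCA CGG UAU CAC ACU AAC GAA UGG UUU AAU UUC GUU UCU AAA UGC CUA GUA UGC CUU GAA — no AUG→stop ORF.
Frame 3: CAC GGU AUC ACA CUA ACG AAU GGU UUA AUU UCG UUU CUA AAU GCC UAG UAU GCC UUG AAU — no AUG→stop ORF.
Largest ORF found is 6 codons < 7, so no.

no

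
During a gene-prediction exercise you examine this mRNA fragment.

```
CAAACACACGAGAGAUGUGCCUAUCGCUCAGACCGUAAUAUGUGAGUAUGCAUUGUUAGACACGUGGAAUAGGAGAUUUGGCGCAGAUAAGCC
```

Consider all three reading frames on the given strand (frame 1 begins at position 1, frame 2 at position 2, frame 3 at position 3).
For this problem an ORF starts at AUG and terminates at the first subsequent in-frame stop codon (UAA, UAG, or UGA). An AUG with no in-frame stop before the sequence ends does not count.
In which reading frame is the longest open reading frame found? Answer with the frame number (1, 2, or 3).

Frame 1: CAA ACA CAC GAG AGA UGU GCC UAU CGC UCA GAC CGU AAU AUG UGA GUA UGC AUU GUU AGA CAC GUG GAA UAG GAG AUU UGG CGC AGA UAA GCC — AUG at 40, stop UGA at 43 → 6 nt.
Frame 2: AAA CAC ACG AGA GAU GUG CCU AUC GCU CAG ACC GUA AUA UGU GAG UAU GCA UUG UUA GAC ACG UGG AAU AGG AGA UUU GGC GCA GAU AAG — no AUG→stop ORF.
Frame 3: AAC ACA CGA GAG AUG UGC CUA UCG CUC AGA CCG UAA UAU GUG AGU AUG CAU UGU UAG ACA CGU GGA AUA GGA GAU UUG GCG CAG AUA AGC — AUG at 15, stop UAA at 36 → 24 nt; AUG at 48, stop UAG at 57 → 12 nt.
Longest ORF is 24 nt in frame 3 (positions 15–38).

3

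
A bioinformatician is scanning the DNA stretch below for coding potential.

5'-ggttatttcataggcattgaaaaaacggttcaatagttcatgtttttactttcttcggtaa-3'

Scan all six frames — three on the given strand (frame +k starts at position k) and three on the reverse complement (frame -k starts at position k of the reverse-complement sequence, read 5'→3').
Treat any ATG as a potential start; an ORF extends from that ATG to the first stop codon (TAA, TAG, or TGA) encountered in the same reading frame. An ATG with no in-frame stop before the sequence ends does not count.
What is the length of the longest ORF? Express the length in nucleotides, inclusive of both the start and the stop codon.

Reverse complement (5'→3'): TTACCGAAGAAAGTAAAAACATGAACTATTGAACCGTTTTTTCAATGCCTATGAAATAACC
Frame +1: GGT TAT TTC ATA GGC ATT GAA AAA ACG GTT CAA TAG TTC ATG TTT TTA CTT TCT TCG GTA — no ATG→stop ORF.
Frame +2: GTT ATT TCA TAG GCA TTG AAA AAA CGG TTC AAT AGT TCA TGT TTT TAC TTT CTT CGG TAA — no ATG→stop ORF.
Frame +3: TTA TTT CAT AGG CAT TGA AAA AAC GGT TCA ATA GTT CAT GTT TTT ACT TTC TTC GGT — no ATG→stop ORF.
Frame -1: TTA CCG AAG AAA GTA AAA ACA TGA ACT ATT GAA CCG TTT TTT CAA TGC CTA TGA AAT AAC — no ATG→stop ORF.
Frame -2: TAC CGA AGA AAG TAA AAA CAT GAA CTA TTG AAC CGT TTT TTC AAT GCC TAT GAA ATA ACC — no ATG→stop ORF.
Frame -3: ACC GAA GAA AGT AAA AAC ATG AAC TAT TGA ACC GTT TTT TCA ATG CCT ATG AAA TAA — ATG at 21, stop TGA at 30 → 12 nt; ATG at 45, stop TAA at 57 → 15 nt; ATG at 51, stop TAA at 57 → 9 nt.
Longest: frame -3, positions 45–59, 15 nt = 5 codons = 4 aa. → 15 nucleotides.

15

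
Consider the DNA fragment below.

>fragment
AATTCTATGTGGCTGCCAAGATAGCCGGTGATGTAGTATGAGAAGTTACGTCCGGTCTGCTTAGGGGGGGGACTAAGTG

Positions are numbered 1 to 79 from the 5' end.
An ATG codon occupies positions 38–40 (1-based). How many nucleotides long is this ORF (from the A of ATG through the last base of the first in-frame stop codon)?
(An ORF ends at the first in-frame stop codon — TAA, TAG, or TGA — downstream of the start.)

Codons from position 38: ATG (38–40), AGA (41–43), AGT (44–46), TAC (47–49), GTC (50–52), CGG (53–55), TCT (56–58), GCT (59–61), TAG (62–64).
TAG is the first in-frame stop; ORF spans 38–64, 27 nucleotides.

27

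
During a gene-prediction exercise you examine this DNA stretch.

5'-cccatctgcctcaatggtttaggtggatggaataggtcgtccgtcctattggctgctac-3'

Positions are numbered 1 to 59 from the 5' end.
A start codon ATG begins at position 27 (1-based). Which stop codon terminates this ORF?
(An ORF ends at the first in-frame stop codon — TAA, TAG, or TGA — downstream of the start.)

Codons from position 27: ATG (27–29), GAA (30–32), TAG (33–35).
The first in-frame stop codon is TAG.

TAG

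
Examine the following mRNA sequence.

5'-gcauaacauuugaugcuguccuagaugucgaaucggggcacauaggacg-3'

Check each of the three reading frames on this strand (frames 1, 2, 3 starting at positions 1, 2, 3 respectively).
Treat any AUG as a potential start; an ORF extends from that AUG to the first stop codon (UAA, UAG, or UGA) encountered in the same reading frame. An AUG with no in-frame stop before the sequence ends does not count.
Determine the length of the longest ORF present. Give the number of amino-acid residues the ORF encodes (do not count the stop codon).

Frame 1: GCA UAA CAU UUG AUG CUG UCC UAG AUG UCG AAU CGG GGC ACA UAG GAC — AUG at 13, stop UAG at 22 → 12 nt; AUG at 25, stop UAG at 43 → 21 nt.
Frame 2: CAU AAC AUU UGA UGC UGU CCU AGA UGU CGA AUC GGG GCA CAU AGG ACG — no AUG→stop ORF.
Frame 3: AUA ACA UUU GAU GCU GUC CUA GAU GUC GAA UCG GGG CAC AUA GGA — no AUG→stop ORF.
Longest: frame 1, positions 25–45, 21 nt = 7 codons = 6 aa. → 6 amino acids.

6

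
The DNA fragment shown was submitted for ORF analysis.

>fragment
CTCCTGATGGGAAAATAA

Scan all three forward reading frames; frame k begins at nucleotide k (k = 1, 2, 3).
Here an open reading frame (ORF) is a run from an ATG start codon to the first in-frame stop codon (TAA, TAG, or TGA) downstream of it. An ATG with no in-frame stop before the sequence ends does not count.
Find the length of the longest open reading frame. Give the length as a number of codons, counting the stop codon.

Frame 1: CTC CTG ATG GGA AAA TAA — ATG at 7, stop TAA at 16 → 12 nt.
Frame 2: TCC TGA TGG GAA AAT — no ATG→stop ORF.
Frame 3: CCT GAT GGG AAA ATA — no ATG→stop ORF.
Longest: frame 1, positions 7–18, 12 nt = 4 codons = 3 aa. → 4 codons.

4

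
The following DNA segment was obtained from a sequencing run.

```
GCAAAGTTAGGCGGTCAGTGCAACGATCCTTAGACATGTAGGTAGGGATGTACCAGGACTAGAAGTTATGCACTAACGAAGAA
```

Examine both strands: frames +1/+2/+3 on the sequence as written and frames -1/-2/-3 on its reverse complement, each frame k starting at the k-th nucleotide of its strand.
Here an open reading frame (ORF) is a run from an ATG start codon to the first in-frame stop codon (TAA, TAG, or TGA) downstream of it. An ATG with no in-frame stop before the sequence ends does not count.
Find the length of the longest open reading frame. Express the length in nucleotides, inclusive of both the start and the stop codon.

15

Reverse complement (5'→3'): TTCTTCGTTAGTGCATAACTTCTAGTCCTGGTACATCCCTACCTACATGTCTAAGGATCGTTGCACTGACCGCCTAACTTTGC
Frame +1: GCA AAG TTA GGC GGT CAG TGC AAC GAT CCT TAG ACA TGT AGG TAG GGA TGT ACC AGG ACT AGA AGT TAT GCA CTA ACG AAG — no ATG→stop ORF.
Frame +2: CAA AGT TAG GCG GTC AGT GCA ACG ATC CTT AGA CAT GTA GGT AGG GAT GTA CCA GGA CTA GAA GTT ATG CAC TAA CGA AGA — ATG at 68, stop TAA at 74 → 9 nt.
Frame +3: AAA GTT AGG CGG TCA GTG CAA CGA TCC TTA GAC ATG TAG GTA GGG ATG TAC CAG GAC TAG AAG TTA TGC ACT AAC GAA GAA — ATG at 36, stop TAG at 39 → 6 nt; ATG at 48, stop TAG at 60 → 15 nt.
Frame -1: TTC TTC GTT AGT GCA TAA CTT CTA GTC CTG GTA CAT CCC TAC CTA CAT GTC TAA GGA TCG TTG CAC TGA CCG CCT AAC TTT — no ATG→stop ORF.
Frame -2: TCT TCG TTA GTG CAT AAC TTC TAG TCC TGG TAC ATC CCT ACC TAC ATG TCT AAG GAT CGT TGC ACT GAC CGC CTA ACT TTG — no ATG→stop ORF.
Frame -3: CTT CGT TAG TGC ATA ACT TCT AGT CCT GGT ACA TCC CTA CCT ACA TGT CTA AGG ATC GTT GCA CTG ACC GCC TAA CTT TGC — no ATG→stop ORF.
Longest: frame +3, positions 48–62, 15 nt = 5 codons = 4 aa. → 15 nucleotides.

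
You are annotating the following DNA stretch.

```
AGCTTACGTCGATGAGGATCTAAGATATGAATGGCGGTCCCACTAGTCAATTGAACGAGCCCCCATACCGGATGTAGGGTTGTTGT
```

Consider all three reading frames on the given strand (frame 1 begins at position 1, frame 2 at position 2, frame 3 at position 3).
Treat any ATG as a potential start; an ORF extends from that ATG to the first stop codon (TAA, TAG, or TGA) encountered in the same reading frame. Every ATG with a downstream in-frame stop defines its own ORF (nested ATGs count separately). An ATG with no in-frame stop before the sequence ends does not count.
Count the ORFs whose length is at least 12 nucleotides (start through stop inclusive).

Frame 1: AGC TTA CGT CGA TGA GGA TCT AAG ATA TGA ATG GCG GTC CCA CTA GTC AAT TGA ACG AGC CCC CAT ACC GGA TGT AGG GTT GTT — ATG at 31, stop TGA at 52 → 24 nt.
Frame 2: GCT TAC GTC GAT GAG GAT CTA AGA TAT GAA TGG CGG TCC CAC TAG TCA ATT GAA CGA GCC CCC ATA CCG GAT GTA GGG TTG TTG — no ATG→stop ORF.
Frame 3: CTT ACG TCG ATG AGG ATC TAA GAT ATG AAT GGC GGT CCC ACT AGT CAA TTG AAC GAG CCC CCA TAC CGG ATG TAG GGT TGT TGT — ATG at 12, stop TAA at 21 → 12 nt; ATG at 27, stop TAG at 75 → 51 nt; ATG at 72, stop TAG at 75 → 6 nt.
ORFs ≥ 12 nucleotides: frame 1 31–54 (24 nucleotides), frame 3 12–23 (12 nucleotides), frame 3 27–77 (51 nucleotides). Count = 3.

3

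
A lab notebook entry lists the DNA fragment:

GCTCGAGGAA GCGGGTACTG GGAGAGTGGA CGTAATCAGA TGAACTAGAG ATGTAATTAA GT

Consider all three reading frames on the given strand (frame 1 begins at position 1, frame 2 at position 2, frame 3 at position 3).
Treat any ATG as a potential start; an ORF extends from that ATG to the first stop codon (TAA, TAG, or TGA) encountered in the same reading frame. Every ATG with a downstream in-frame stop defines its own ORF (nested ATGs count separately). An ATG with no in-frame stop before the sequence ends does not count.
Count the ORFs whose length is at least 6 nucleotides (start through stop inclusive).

Frame 1: GCT CGA GGA AGC GGG TAC TGG GAG AGT GGA CGT AAT CAG ATG AAC TAG AGA TGT AAT TAA — ATG at 40, stop TAG at 46 → 9 nt.
Frame 2: CTC GAG GAA GCG GGT ACT GGG AGA GTG GAC GTA ATC AGA TGA ACT AGA GAT GTA ATT AAG — no ATG→stop ORF.
Frame 3: TCG AGG AAG CGG GTA CTG GGA GAG TGG ACG TAA TCA GAT GAA CTA GAG ATG TAA TTA AGT — ATG at 51, stop TAA at 54 → 6 nt.
ORFs ≥ 6 nucleotides: frame 1 40–48 (9 nucleotides), frame 3 51–56 (6 nucleotides). Count = 2.

2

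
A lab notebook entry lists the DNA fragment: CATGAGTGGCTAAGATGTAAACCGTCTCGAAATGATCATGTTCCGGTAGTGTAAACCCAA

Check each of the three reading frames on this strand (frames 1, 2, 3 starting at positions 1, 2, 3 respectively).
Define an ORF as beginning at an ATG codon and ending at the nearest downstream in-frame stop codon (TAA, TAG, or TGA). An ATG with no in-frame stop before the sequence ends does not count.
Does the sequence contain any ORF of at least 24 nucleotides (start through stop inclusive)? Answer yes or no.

no

Frame 1: CAT GAG TGG CTA AGA TGT AAA CCG TCT CGA AAT GAT CAT GTT CCG GTA GTG TAA ACC CAA — no ATG→stop ORF.
Frame 2: ATG AGT GGC TAA GAT GTA AAC CGT CTC GAA ATG ATC ATG TTC CGG TAG TGT AAA CCC — ATG at 2, stop TAA at 11 → 12 nt; ATG at 32, stop TAG at 47 → 18 nt; ATG at 38, stop TAG at 47 → 12 nt.
Frame 3: TGA GTG GCT AAG ATG TAA ACC GTC TCG AAA TGA TCA TGT TCC GGT AGT GTA AAC CCA — ATG at 15, stop TAA at 18 → 6 nt.
Largest ORF found is 18 nucleotides < 24, so no.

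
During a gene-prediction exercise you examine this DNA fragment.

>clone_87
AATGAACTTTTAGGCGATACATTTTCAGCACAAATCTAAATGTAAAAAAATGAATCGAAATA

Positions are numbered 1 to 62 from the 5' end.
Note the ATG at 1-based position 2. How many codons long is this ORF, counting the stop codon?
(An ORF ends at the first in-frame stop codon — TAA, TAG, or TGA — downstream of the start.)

4

Codons from position 2: ATG (2–4), AAC (5–7), TTT (8–10), TAG (11–13).
TAG is the first in-frame stop; that's 4 codons including the stop.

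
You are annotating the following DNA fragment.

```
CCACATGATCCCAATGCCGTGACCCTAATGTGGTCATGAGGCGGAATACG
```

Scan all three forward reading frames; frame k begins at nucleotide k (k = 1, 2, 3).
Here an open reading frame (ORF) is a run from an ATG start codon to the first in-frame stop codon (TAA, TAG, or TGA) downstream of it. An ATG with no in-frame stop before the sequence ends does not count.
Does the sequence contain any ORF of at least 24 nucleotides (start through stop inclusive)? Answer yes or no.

Frame 1: CCA CAT GAT CCC AAT GCC GTG ACC CTA ATG TGG TCA TGA GGC GGA ATA — ATG at 28, stop TGA at 37 → 12 nt.
Frame 2: CAC ATG ATC CCA ATG CCG TGA CCC TAA TGT GGT CAT GAG GCG GAA TAC — ATG at 5, stop TGA at 20 → 18 nt; ATG at 14, stop TGA at 20 → 9 nt.
Frame 3: ACA TGA TCC CAA TGC CGT GAC CCT AAT GTG GTC ATG AGG CGG AAT ACG — no ATG→stop ORF.
Largest ORF found is 18 nucleotides < 24, so no.

no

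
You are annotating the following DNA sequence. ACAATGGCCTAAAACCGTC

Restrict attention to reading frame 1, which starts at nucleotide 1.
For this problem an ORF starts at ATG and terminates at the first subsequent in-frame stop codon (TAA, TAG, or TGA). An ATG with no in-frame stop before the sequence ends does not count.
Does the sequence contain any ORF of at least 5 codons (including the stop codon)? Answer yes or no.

no

Frame 1: ACA ATG GCC TAA AAC CGT — ATG at 4, stop TAA at 10 → 9 nt.
Largest ORF found is 3 codons < 5, so no.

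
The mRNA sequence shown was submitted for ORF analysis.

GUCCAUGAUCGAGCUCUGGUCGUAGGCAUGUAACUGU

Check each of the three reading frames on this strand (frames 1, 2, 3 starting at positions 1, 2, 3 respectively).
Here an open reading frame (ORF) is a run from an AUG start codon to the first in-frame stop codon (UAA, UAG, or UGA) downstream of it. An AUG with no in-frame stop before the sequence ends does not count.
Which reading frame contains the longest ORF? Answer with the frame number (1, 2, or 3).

2

Frame 1: GUC CAU GAU CGA GCU CUG GUC GUA GGC AUG UAA CUG — AUG at 28, stop UAA at 31 → 6 nt.
Frame 2: UCC AUG AUC GAG CUC UGG UCG UAG GCA UGU AAC UGU — AUG at 5, stop UAG at 23 → 21 nt.
Frame 3: CCA UGA UCG AGC UCU GGU CGU AGG CAU GUA ACU — no AUG→stop ORF.
Longest ORF is 21 nt in frame 2 (positions 5–25).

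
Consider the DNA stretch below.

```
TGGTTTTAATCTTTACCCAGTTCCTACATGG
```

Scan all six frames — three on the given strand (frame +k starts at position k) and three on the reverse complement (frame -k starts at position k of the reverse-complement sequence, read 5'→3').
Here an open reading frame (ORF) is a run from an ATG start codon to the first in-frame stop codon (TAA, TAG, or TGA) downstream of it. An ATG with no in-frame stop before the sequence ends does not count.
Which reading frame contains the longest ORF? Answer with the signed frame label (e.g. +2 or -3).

-3

Reverse complement (5'→3'): CCATGTAGGAACTGGGTAAAGATTAAAACCA
Frame +1: TGG TTT TAA TCT TTA CCC AGT TCC TAC ATG — no ATG→stop ORF.
Frame +2: GGT TTT AAT CTT TAC CCA GTT CCT ACA TGG — no ATG→stop ORF.
Frame +3: GTT TTA ATC TTT ACC CAG TTC CTA CAT — no ATG→stop ORF.
Frame -1: CCA TGT AGG AAC TGG GTA AAG ATT AAA ACC — no ATG→stop ORF.
Frame -2: CAT GTA GGA ACT GGG TAA AGA TTA AAA CCA — no ATG→stop ORF.
Frame -3: ATG TAG GAA CTG GGT AAA GAT TAA AAC — ATG at 3, stop TAG at 6 → 6 nt.
Longest ORF is 6 nt in frame -3 (positions 3–8).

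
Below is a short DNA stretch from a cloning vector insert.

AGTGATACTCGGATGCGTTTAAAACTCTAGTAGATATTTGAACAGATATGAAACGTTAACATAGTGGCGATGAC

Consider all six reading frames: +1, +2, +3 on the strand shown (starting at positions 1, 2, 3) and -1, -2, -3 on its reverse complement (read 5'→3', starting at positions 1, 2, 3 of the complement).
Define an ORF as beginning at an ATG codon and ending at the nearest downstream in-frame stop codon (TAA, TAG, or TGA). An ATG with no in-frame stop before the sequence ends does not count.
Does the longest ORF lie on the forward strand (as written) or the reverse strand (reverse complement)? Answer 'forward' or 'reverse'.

Reverse complement (5'→3'): GTCATCGCCACTATGTTAACGTTTCATATCTGTTCAAATATCTACTAGAGTTTTAAACGCATCCGAGTATCACT
Frame +1: AGT GAT ACT CGG ATG CGT TTA AAA CTC TAG TAG ATA TTT GAA CAG ATA TGA AAC GTT AAC ATA GTG GCG ATG — ATG at 13, stop TAG at 28 → 18 nt.
Frame +2: GTG ATA CTC GGA TGC GTT TAA AAC TCT AGT AGA TAT TTG AAC AGA TAT GAA ACG TTA ACA TAG TGG CGA TGA — no ATG→stop ORF.
Frame +3: TGA TAC TCG GAT GCG TTT AAA ACT CTA GTA GAT ATT TGA ACA GAT ATG AAA CGT TAA CAT AGT GGC GAT GAC — ATG at 48, stop TAA at 57 → 12 nt.
Frame -1: GTC ATC GCC ACT ATG TTA ACG TTT CAT ATC TGT TCA AAT ATC TAC TAG AGT TTT AAA CGC ATC CGA GTA TCA — ATG at 13, stop TAG at 46 → 36 nt.
Frame -2: TCA TCG CCA CTA TGT TAA CGT TTC ATA TCT GTT CAA ATA TCT ACT AGA GTT TTA AAC GCA TCC GAG TAT CAC — no ATG→stop ORF.
Frame -3: CAT CGC CAC TAT GTT AAC GTT TCA TAT CTG TTC AAA TAT CTA CTA GAG TTT TAA ACG CAT CCG AGT ATC ACT — no ATG→stop ORF.
Forward-strand max 18 nt; reverse-strand max 36 nt. The reverse strand has the longer ORF.

reverse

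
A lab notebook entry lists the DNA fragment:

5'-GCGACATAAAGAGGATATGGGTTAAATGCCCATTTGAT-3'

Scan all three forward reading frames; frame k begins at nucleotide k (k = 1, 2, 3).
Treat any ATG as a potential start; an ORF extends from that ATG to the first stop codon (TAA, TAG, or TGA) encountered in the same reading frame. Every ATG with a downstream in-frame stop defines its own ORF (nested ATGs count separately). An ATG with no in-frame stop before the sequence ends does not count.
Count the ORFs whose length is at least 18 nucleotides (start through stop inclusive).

0

Frame 1: GCG ACA TAA AGA GGA TAT GGG TTA AAT GCC CAT TTG — no ATG→stop ORF.
Frame 2: CGA CAT AAA GAG GAT ATG GGT TAA ATG CCC ATT TGA — ATG at 17, stop TAA at 23 → 9 nt; ATG at 26, stop TGA at 35 → 12 nt.
Frame 3: GAC ATA AAG AGG ATA TGG GTT AAA TGC CCA TTT GAT — no ATG→stop ORF.
No ORF reaches 18 nucleotides. Count = 0.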